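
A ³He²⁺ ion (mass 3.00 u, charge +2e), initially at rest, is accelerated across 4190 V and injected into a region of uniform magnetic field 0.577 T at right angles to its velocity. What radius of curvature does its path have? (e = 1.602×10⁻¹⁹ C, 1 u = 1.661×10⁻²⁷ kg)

r ≈ 0.0198 m

Acceleration: |q|V = ½mv² ⇒ v = √(2|q|V/m) = √(2·3.204×10⁻¹⁹·4190/4.983×10⁻²⁷) ≈ 7.340×10⁵ m/s.
In the field: r = mv/(|q|B) = (4.983×10⁻²⁷)(7.340×10⁵)/((3.204×10⁻¹⁹)(0.577)) ≈ 0.0198 m.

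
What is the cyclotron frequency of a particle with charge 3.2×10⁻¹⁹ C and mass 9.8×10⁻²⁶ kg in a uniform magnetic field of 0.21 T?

f = |q|B/(2πm).
f = (3.2×10⁻¹⁹)(0.21)/(2π·9.8×10⁻²⁶) ≈ 1.1×10⁵ Hz.

f ≈ 1.1×10⁵ Hz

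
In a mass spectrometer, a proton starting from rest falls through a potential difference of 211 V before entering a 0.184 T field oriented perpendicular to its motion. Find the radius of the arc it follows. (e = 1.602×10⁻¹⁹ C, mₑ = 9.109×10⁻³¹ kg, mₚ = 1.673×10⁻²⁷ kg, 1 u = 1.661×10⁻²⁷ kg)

Acceleration: |q|V = ½mv² ⇒ v = √(2|q|V/m) = √(2·1.602×10⁻¹⁹·211/1.673×10⁻²⁷) ≈ 2.010×10⁵ m/s.
In the field: r = mv/(|q|B) = (1.673×10⁻²⁷)(2.010×10⁵)/((1.602×10⁻¹⁹)(0.184)) ≈ 0.0114 m.

r ≈ 0.0114 m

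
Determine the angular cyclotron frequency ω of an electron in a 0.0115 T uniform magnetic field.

ω = |q|B/m.
ω = (1.602×10⁻¹⁹)(0.0115)/9.109×10⁻³¹ ≈ 2.02×10⁹ rad/s.

ω ≈ 2.02×10⁹ rad/s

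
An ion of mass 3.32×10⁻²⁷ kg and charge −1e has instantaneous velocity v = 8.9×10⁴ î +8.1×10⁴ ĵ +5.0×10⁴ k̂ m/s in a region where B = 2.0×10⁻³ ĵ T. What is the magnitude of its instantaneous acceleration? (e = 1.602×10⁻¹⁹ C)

v×B = (-100, 0, 178) N/C.
F = q v×B = (−1.602×10⁻¹⁹ C)·(-100, 0, 178) = (1.60×10⁻¹⁷, 0, -2.85×10⁻¹⁷) N.
|a| = |F|/m = 3.271×10⁻¹⁷/3.32×10⁻²⁷ ≈ 9.85×10⁹ m/s².

|a| ≈ 9.85×10⁹ m/s²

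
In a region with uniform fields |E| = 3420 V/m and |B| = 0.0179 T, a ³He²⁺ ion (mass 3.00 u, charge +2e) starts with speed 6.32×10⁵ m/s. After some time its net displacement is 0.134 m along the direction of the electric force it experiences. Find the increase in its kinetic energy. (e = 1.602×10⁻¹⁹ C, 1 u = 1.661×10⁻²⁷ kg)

ΔKE ≈ 1.47×10⁻¹⁶ J

The magnetic force is always ⟂ v and does no work; only the electric force changes KE.
ΔKE = F_E · d = |q|E d = (3.204×10⁻¹⁹)(3420)(0.134) ≈ 1.47×10⁻¹⁶ J.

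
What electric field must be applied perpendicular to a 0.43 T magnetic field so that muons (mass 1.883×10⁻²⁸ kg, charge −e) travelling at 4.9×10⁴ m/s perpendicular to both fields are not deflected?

For straight-line motion qE = qvB, so E = vB.
E = 4.9×10⁴ × 0.43 = 2.1×10⁴ V/m.

E = 2.1×10⁴ V/m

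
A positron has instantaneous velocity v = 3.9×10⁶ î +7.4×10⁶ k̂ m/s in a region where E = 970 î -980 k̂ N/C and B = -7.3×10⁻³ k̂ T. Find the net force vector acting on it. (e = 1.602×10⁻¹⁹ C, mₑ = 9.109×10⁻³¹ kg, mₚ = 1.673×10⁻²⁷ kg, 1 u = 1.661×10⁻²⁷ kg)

F ≈ (1.55×10⁻¹⁶, 4.56×10⁻¹⁵, -1.57×10⁻¹⁶) N

v×B = (0, 2.85×10⁴, 0) N/C.
E + v×B = (970, 2.85×10⁴, -980) N/C.
F = q(E + v×B) = (1.602×10⁻¹⁹ C)·(970, 2.85×10⁴, -980) = (1.55×10⁻¹⁶, 4.56×10⁻¹⁵, -1.57×10⁻¹⁶) N.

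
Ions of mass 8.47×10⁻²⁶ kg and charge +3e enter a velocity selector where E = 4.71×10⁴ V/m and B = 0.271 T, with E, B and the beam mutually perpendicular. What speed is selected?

Zero net Lorentz force requires |qE| = |q v×B|, i.e. E = vB.
v = E/B = 4.71×10⁴/0.271 = 1.74×10⁵ m/s.

v = 1.74×10⁵ m/s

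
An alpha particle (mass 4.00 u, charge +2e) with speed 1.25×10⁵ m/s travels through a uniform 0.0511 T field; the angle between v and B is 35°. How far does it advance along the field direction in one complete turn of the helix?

p ≈ 0.261 m

v∥ = v cosθ = 1.25×10⁵·cos35° ≈ 1.024×10⁵ m/s.
T = 2πm/(|q|B) = 2π(6.644×10⁻²⁷)/((3.204×10⁻¹⁹)(0.0511)) ≈ 2.550×10⁻⁶ s.
pitch = v∥ T = (1.024×10⁵)(2.550×10⁻⁶) ≈ 0.261 m.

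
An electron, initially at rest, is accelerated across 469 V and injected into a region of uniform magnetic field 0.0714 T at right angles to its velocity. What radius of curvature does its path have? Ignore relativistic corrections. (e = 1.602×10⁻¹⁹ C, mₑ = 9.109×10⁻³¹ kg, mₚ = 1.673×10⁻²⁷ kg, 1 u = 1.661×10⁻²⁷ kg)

Acceleration: |q|V = ½mv² ⇒ v = √(2|q|V/m) = √(2·1.602×10⁻¹⁹·469/9.109×10⁻³¹) ≈ 1.284×10⁷ m/s.
In the field: r = mv/(|q|B) = (9.109×10⁻³¹)(1.284×10⁷)/((1.602×10⁻¹⁹)(0.0714)) ≈ 1.02×10⁻³ m.

r ≈ 1.02×10⁻³ m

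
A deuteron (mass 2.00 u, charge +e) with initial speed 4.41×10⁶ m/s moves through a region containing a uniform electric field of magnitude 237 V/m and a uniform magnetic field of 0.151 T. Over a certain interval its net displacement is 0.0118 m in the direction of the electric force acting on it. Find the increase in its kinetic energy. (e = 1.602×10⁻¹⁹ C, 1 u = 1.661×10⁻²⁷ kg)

The magnetic force is always ⟂ v and does no work; only the electric force changes KE.
ΔKE = F_E · d = |q|E d = (1.602×10⁻¹⁹)(237)(0.0118) ≈ 4.48×10⁻¹⁹ J.

ΔKE ≈ 4.48×10⁻¹⁹ J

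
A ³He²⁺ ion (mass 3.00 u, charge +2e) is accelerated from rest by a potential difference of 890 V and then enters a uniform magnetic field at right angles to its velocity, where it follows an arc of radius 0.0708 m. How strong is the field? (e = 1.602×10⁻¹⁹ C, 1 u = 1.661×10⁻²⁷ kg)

B ≈ 0.0743 T

v = √(2|q|V/m) = √(2·3.204×10⁻¹⁹·890/4.983×10⁻²⁷) ≈ 3.383×10⁵ m/s.
B = mv/(|q|r) = (4.983×10⁻²⁷)(3.383×10⁵)/((3.204×10⁻¹⁹)(0.0708)) ≈ 0.0743 T.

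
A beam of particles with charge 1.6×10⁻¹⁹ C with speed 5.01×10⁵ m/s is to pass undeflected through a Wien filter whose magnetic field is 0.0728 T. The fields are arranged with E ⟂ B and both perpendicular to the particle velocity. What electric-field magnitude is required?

E = 3.65×10⁴ V/m

For straight-line motion qE = qvB, so E = vB.
E = 5.01×10⁵ × 0.0728 = 3.65×10⁴ V/m.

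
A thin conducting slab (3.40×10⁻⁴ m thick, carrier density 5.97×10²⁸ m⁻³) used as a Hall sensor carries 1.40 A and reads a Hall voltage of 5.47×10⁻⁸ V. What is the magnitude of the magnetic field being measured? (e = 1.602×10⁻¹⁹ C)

From V_H = IB/(n e t), B = V_H n e t / I.
B = (5.47×10⁻⁸)(5.97×10²⁸)(1.602×10⁻¹⁹)(3.40×10⁻⁴)/1.40 ≈ 0.127 T.

B ≈ 0.127 T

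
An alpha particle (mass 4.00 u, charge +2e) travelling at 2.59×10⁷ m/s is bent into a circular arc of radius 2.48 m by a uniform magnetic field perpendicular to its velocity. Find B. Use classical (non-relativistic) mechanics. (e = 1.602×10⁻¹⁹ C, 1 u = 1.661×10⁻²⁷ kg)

B ≈ 0.217 T

From |q|vB = mv²/r, B = mv/(|q|r).
B = (6.644×10⁻²⁷)(2.59×10⁷)/((3.204×10⁻¹⁹)(2.48)) ≈ 0.217 T.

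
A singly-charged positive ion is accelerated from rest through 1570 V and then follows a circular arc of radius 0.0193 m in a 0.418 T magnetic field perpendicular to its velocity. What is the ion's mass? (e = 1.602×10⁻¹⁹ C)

Combine |q|V = ½mv² and r = mv/(|q|B): eliminate v to get m = qB²r²/(2V).
m = (1.602×10⁻¹⁹)(0.418)²(0.0193)²/(2·1570) ≈ 3.32×10⁻²⁷ kg.

m ≈ 3.32×10⁻²⁷ kg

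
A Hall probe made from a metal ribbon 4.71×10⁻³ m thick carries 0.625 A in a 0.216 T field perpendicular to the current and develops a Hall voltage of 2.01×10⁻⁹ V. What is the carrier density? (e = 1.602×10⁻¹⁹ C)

n ≈ 8.90×10²⁸ m⁻³

From V_H = IB/(n e t), n = IB/(V_H e t).
n = (0.625)(0.216)/((2.01×10⁻⁹)(1.602×10⁻¹⁹)(4.71×10⁻³)) ≈ 8.90×10²⁸ m⁻³.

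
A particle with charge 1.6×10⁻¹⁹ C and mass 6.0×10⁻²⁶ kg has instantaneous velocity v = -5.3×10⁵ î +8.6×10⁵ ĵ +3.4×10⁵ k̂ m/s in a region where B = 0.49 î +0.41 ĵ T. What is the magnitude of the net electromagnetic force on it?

|F| ≈ 1.08×10⁻¹³ N

v×B = (-1.39×10⁵, 1.67×10⁵, -6.39×10⁵) N/C.
F = q v×B = (1.6×10⁻¹⁹ C)·(-1.39×10⁵, 1.67×10⁵, -6.39×10⁵) = (-2.23×10⁻¹⁴, 2.67×10⁻¹⁴, -1.02×10⁻¹³) N.
|F| = 1.08×10⁻¹³ N.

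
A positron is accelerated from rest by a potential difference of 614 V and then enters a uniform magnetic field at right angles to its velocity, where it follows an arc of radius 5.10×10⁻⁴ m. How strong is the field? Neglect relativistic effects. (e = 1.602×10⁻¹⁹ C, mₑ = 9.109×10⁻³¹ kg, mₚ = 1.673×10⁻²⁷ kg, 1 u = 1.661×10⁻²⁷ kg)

v = √(2|q|V/m) = √(2·1.602×10⁻¹⁹·614/9.109×10⁻³¹) ≈ 1.470×10⁷ m/s.
B = mv/(|q|r) = (9.109×10⁻³¹)(1.470×10⁷)/((1.602×10⁻¹⁹)(5.10×10⁻⁴)) ≈ 0.164 T.

B ≈ 0.164 T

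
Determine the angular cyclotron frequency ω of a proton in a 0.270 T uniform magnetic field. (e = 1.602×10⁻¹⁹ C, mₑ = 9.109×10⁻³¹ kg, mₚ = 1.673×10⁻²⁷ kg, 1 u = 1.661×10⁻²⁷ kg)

ω = |q|B/m.
ω = (1.602×10⁻¹⁹)(0.270)/1.673×10⁻²⁷ ≈ 2.59×10⁷ rad/s.

ω ≈ 2.59×10⁷ rad/s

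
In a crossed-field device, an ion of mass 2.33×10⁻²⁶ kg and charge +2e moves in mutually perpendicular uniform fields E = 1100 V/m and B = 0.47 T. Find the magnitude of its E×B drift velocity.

v_d ≈ 2300 m/s

In crossed fields the guiding centre drifts at v_d = |E×B|/B² = E/B, independent of charge and mass.
v_d = 1100/0.47 = 2300 m/s.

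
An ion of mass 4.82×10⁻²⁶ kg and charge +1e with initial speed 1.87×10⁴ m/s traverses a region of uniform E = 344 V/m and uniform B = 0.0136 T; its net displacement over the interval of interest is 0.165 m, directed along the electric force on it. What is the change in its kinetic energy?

ΔKE ≈ 9.09×10⁻¹⁸ J

The magnetic force is always ⟂ v and does no work; only the electric force changes KE.
ΔKE = F_E · d = |q|E d = (1.602×10⁻¹⁹)(344)(0.165) ≈ 9.09×10⁻¹⁸ J.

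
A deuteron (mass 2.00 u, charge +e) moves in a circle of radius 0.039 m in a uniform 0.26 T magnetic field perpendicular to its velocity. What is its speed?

From |q|vB = mv²/r, v = |q|Br/m.
v = (1.602×10⁻¹⁹)(0.26)(0.039)/3.322×10⁻²⁷ ≈ 4.9×10⁵ m/s.

v ≈ 4.9×10⁵ m/s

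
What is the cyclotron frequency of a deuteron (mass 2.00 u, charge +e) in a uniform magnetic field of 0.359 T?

f ≈ 2.76×10⁶ Hz

f = |q|B/(2πm).
f = (1.602×10⁻¹⁹)(0.359)/(2π·3.322×10⁻²⁷) ≈ 2.76×10⁶ Hz.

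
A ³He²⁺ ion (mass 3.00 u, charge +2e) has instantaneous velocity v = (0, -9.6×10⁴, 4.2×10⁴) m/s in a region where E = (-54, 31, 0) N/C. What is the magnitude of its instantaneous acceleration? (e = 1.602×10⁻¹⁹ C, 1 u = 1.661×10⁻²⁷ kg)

Only an electric field acts, so F = qE = (3.204×10⁻¹⁹ C)·(-54.0, 31.0, 0) = (-1.73×10⁻¹⁷, 9.93×10⁻¹⁸, 0) N.
|a| = |F|/m = 1.995×10⁻¹⁷/4.983×10⁻²⁷ ≈ 4.00×10⁹ m/s².

|a| ≈ 4.00×10⁹ m/s²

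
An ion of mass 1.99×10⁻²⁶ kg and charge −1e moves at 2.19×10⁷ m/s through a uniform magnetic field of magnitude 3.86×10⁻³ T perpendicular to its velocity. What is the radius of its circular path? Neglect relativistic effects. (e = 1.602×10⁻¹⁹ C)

The magnetic force provides the centripetal force: |q|vB = mv²/r.
r = mv/(|q|B) = (1.99×10⁻²⁶)(2.19×10⁷)/((1.602×10⁻¹⁹)(3.86×10⁻³)) ≈ 705 m.

r ≈ 705 m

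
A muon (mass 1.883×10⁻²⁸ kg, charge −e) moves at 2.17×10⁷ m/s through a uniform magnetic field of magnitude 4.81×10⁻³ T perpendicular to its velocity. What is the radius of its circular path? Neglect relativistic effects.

r ≈ 5.30 m

The magnetic force provides the centripetal force: |q|vB = mv²/r.
r = mv/(|q|B) = (1.883×10⁻²⁸)(2.17×10⁷)/((1.602×10⁻¹⁹)(4.81×10⁻³)) ≈ 5.30 m.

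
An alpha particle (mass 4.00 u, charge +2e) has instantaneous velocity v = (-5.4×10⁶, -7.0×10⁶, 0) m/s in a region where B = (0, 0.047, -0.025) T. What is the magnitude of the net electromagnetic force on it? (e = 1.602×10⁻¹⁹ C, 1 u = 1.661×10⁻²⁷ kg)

|F| ≈ 1.08×10⁻¹³ N

v×B = (1.75×10⁵, -1.35×10⁵, -2.54×10⁵) N/C.
F = q v×B = (3.204×10⁻¹⁹ C)·(1.75×10⁵, -1.35×10⁵, -2.54×10⁵) = (5.61×10⁻¹⁴, -4.33×10⁻¹⁴, -8.13×10⁻¹⁴) N.
|F| = 1.08×10⁻¹³ N.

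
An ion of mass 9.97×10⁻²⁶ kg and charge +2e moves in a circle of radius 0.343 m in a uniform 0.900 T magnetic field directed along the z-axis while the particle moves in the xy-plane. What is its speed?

From |q|vB = mv²/r, v = |q|Br/m.
v = (3.204×10⁻¹⁹)(0.900)(0.343)/9.97×10⁻²⁶ ≈ 9.92×10⁵ m/s.

v ≈ 9.92×10⁵ m/s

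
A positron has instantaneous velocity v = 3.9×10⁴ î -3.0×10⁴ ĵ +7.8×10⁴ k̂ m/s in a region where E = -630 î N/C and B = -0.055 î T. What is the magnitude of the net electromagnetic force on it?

|F| ≈ 7.43×10⁻¹⁶ N

v×B = (0, -4290, -1650) N/C.
E + v×B = (-630, -4290, -1650) N/C.
F = q(E + v×B) = (1.602×10⁻¹⁹ C)·(-630, -4290, -1650) = (-1.01×10⁻¹⁶, -6.87×10⁻¹⁶, -2.64×10⁻¹⁶) N.
|F| = 7.43×10⁻¹⁶ N.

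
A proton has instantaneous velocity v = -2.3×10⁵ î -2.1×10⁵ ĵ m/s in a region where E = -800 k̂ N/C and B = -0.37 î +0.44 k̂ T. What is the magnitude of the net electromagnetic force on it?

|F| ≈ 2.53×10⁻¹⁴ N

v×B = (-9.24×10⁴, 1.01×10⁵, -7.77×10⁴) N/C.
E + v×B = (-9.24×10⁴, 1.01×10⁵, -7.85×10⁴) N/C.
F = q(E + v×B) = (1.602×10⁻¹⁹ C)·(-9.24×10⁴, 1.01×10⁵, -7.85×10⁴) = (-1.48×10⁻¹⁴, 1.62×10⁻¹⁴, -1.26×10⁻¹⁴) N.
|F| = 2.53×10⁻¹⁴ N.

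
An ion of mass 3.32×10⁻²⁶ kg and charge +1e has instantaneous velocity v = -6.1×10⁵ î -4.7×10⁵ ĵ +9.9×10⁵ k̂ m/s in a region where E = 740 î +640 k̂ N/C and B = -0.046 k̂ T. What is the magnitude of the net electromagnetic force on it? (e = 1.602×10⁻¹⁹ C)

|F| ≈ 5.75×10⁻¹⁵ N

v×B = (2.16×10⁴, -2.81×10⁴, 0) N/C.
E + v×B = (2.24×10⁴, -2.81×10⁴, 640) N/C.
F = q(E + v×B) = (1.602×10⁻¹⁹ C)·(2.24×10⁴, -2.81×10⁴, 640) = (3.58×10⁻¹⁵, -4.50×10⁻¹⁵, 1.03×10⁻¹⁶) N.
|F| = 5.75×10⁻¹⁵ N.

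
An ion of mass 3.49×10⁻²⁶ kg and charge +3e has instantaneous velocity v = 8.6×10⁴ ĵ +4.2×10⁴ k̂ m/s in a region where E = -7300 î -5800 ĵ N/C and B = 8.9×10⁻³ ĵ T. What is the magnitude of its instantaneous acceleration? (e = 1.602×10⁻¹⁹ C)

v×B = (-374, 0, 0) N/C.
E + v×B = (-7670, -5800, 0) N/C.
F = q(E + v×B) = (4.806×10⁻¹⁹ C)·(-7670, -5800, 0) = (-3.69×10⁻¹⁵, -2.79×10⁻¹⁵, 0) N.
|a| = |F|/m = 4.623×10⁻¹⁵/3.49×10⁻²⁶ ≈ 1.32×10¹¹ m/s².

|a| ≈ 1.32×10¹¹ m/s²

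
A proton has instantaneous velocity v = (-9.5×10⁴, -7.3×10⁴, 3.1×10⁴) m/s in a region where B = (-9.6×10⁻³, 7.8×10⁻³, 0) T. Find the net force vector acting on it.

v×B = (-242, -298, -1440) N/C.
F = q v×B = (1.602×10⁻¹⁹ C)·(-242, -298, -1440) = (-3.87×10⁻¹⁷, -4.77×10⁻¹⁷, -2.31×10⁻¹⁶) N.

F ≈ (-3.87×10⁻¹⁷, -4.77×10⁻¹⁷, -2.31×10⁻¹⁶) N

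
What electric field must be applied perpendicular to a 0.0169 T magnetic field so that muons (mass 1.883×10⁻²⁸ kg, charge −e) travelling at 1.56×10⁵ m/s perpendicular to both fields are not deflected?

E = 2640 V/m

For straight-line motion qE = qvB, so E = vB.
E = 1.56×10⁵ × 0.0169 = 2640 V/m.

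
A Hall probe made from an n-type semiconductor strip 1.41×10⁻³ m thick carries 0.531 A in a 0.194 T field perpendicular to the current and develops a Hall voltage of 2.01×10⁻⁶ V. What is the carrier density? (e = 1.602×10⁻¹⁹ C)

n ≈ 2.27×10²⁶ m⁻³

From V_H = IB/(n e t), n = IB/(V_H e t).
n = (0.531)(0.194)/((2.01×10⁻⁶)(1.602×10⁻¹⁹)(1.41×10⁻³)) ≈ 2.27×10²⁶ m⁻³.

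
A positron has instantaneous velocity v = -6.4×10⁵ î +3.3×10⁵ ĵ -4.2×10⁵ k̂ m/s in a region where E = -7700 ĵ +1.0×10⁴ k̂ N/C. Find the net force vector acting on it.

F ≈ (0, -1.23×10⁻¹⁵, 1.60×10⁻¹⁵) N

Only an electric field acts, so F = qE = (1.602×10⁻¹⁹ C)·(0, -7700, 1.00×10⁴) = (0, -1.23×10⁻¹⁵, 1.60×10⁻¹⁵) N.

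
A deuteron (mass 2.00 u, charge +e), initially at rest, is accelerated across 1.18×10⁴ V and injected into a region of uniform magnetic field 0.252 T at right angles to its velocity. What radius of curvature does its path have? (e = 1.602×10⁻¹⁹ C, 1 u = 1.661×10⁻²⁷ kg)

Acceleration: |q|V = ½mv² ⇒ v = √(2|q|V/m) = √(2·1.602×10⁻¹⁹·1.18×10⁴/3.322×10⁻²⁷) ≈ 1.067×10⁶ m/s.
In the field: r = mv/(|q|B) = (3.322×10⁻²⁷)(1.067×10⁶)/((1.602×10⁻¹⁹)(0.252)) ≈ 0.0878 m.

r ≈ 0.0878 m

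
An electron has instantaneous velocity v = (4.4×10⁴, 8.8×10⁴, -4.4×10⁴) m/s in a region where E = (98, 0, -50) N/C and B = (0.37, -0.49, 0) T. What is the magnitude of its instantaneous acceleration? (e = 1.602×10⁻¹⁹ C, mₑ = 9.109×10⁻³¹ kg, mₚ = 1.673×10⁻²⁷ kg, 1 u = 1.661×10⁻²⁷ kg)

v×B = (-2.16×10⁴, -1.63×10⁴, -5.41×10⁴) N/C.
E + v×B = (-2.15×10⁴, -1.63×10⁴, -5.42×10⁴) N/C.
F = q(E + v×B) = (−1.602×10⁻¹⁹ C)·(-2.15×10⁴, -1.63×10⁴, -5.42×10⁴) = (3.44×10⁻¹⁵, 2.61×10⁻¹⁵, 8.68×10⁻¹⁵) N.
|a| = |F|/m = 9.692×10⁻¹⁵/9.109×10⁻³¹ ≈ 1.06×10¹⁶ m/s².

|a| ≈ 1.06×10¹⁶ m/s²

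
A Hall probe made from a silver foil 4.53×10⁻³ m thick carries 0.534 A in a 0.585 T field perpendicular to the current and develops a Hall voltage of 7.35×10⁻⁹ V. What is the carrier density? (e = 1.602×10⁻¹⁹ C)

From V_H = IB/(n e t), n = IB/(V_H e t).
n = (0.534)(0.585)/((7.35×10⁻⁹)(1.602×10⁻¹⁹)(4.53×10⁻³)) ≈ 5.86×10²⁸ m⁻³.

n ≈ 5.86×10²⁸ m⁻³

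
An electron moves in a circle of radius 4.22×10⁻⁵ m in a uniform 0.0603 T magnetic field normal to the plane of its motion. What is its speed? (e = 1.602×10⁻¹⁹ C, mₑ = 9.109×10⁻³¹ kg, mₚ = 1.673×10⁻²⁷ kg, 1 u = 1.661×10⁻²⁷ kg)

v ≈ 4.48×10⁵ m/s

From |q|vB = mv²/r, v = |q|Br/m.
v = (1.602×10⁻¹⁹)(0.0603)(4.22×10⁻⁵)/9.109×10⁻³¹ ≈ 4.48×10⁵ m/s.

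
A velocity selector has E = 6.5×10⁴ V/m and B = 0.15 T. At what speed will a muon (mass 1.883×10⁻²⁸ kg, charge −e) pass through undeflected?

v = 4.3×10⁵ m/s

For undeflected motion the electric and magnetic forces balance: qE = qvB.
v = E/B = 6.5×10⁴/0.15 = 4.3×10⁵ m/s.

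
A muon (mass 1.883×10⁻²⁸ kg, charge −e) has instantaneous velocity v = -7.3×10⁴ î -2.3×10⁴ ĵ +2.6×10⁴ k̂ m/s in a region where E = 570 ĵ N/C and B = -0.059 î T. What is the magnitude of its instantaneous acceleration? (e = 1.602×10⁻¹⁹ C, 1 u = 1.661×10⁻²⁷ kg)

|a| ≈ 1.42×10¹² m/s²

v×B = (0, -1530, -1360) N/C.
E + v×B = (0, -964, -1360) N/C.
F = q(E + v×B) = (−1.602×10⁻¹⁹ C)·(0, -964, -1360) = (0, 1.54×10⁻¹⁶, 2.17×10⁻¹⁶) N.
|a| = |F|/m = 2.667×10⁻¹⁶/1.883×10⁻²⁸ ≈ 1.42×10¹² m/s².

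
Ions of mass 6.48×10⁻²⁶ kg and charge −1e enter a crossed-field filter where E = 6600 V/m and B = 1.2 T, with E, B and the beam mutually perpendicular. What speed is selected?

v = 5500 m/s

Zero net Lorentz force requires |qE| = |q v×B|, i.e. E = vB.
v = E/B = 6600/1.2 = 5500 m/s.
The result is independent of the particle's charge and mass.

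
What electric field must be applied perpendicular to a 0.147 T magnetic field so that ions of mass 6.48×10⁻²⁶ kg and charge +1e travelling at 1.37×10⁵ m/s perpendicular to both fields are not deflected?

For straight-line motion qE = qvB, so E = vB.
E = 1.37×10⁵ × 0.147 = 2.01×10⁴ V/m.

E = 2.01×10⁴ V/m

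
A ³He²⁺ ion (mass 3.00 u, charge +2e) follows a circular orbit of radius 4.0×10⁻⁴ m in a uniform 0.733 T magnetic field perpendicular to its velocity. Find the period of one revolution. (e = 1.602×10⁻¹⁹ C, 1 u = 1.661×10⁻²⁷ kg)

The cyclotron period depends only on m, q, B: T = 2πm/(|q|B).
T = 2π(4.983×10⁻²⁷)/((3.204×10⁻¹⁹)(0.733)) ≈ 1.33×10⁻⁷ s.

T ≈ 1.33×10⁻⁷ s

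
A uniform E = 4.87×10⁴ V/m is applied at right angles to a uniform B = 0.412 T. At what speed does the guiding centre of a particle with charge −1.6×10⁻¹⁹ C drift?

v_d ≈ 1.18×10⁵ m/s

In crossed fields the guiding centre drifts at v_d = |E×B|/B² = E/B, independent of charge and mass.
v_d = 4.87×10⁴/0.412 = 1.18×10⁵ m/s.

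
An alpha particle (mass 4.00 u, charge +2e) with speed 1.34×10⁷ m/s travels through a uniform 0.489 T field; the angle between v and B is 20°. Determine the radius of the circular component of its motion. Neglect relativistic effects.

v⊥ = v sinθ = 1.34×10⁷·sin20° ≈ 4.583×10⁶ m/s.
r = m v⊥/(|q|B) = (6.644×10⁻²⁷)(4.583×10⁶)/((3.204×10⁻¹⁹)(0.489)) ≈ 0.194 m.

r ≈ 0.194 m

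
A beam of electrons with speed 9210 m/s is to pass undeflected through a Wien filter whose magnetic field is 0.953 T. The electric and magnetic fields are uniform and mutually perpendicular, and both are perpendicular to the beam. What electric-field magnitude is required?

For straight-line motion qE = qvB, so E = vB.
E = 9210 × 0.953 = 8780 V/m.

E = 8780 V/m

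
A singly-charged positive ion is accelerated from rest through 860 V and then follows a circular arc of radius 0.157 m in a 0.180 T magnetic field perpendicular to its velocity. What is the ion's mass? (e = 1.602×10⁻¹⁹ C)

Combine |q|V = ½mv² and r = mv/(|q|B): eliminate v to get m = qB²r²/(2V).
m = (1.602×10⁻¹⁹)(0.180)²(0.157)²/(2·860) ≈ 7.44×10⁻²⁶ kg.

m ≈ 7.44×10⁻²⁶ kg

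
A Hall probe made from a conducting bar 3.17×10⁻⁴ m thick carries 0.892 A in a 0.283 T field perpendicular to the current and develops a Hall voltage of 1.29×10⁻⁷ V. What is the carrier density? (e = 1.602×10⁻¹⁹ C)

n ≈ 3.85×10²⁸ m⁻³

From V_H = IB/(n e t), n = IB/(V_H e t).
n = (0.892)(0.283)/((1.29×10⁻⁷)(1.602×10⁻¹⁹)(3.17×10⁻⁴)) ≈ 3.85×10²⁸ m⁻³.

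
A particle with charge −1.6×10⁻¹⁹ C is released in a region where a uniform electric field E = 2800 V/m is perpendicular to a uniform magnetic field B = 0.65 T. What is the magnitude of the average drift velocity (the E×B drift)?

In crossed fields the guiding centre drifts at v_d = |E×B|/B² = E/B, independent of charge and mass.
v_d = 2800/0.65 = 4300 m/s.

v_d ≈ 4300 m/s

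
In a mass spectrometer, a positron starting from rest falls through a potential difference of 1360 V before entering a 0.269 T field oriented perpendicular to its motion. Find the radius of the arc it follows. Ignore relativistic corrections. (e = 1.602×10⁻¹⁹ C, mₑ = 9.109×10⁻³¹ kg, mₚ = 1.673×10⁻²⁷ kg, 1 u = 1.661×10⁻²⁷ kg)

r ≈ 4.62×10⁻⁴ m

Acceleration: |q|V = ½mv² ⇒ v = √(2|q|V/m) = √(2·1.602×10⁻¹⁹·1360/9.109×10⁻³¹) ≈ 2.187×10⁷ m/s.
In the field: r = mv/(|q|B) = (9.109×10⁻³¹)(2.187×10⁷)/((1.602×10⁻¹⁹)(0.269)) ≈ 4.62×10⁻⁴ m.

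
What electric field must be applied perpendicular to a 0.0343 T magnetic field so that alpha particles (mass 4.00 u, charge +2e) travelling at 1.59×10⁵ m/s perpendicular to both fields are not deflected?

For straight-line motion qE = qvB, so E = vB.
E = 1.59×10⁵ × 0.0343 = 5450 V/m.

E = 5450 V/m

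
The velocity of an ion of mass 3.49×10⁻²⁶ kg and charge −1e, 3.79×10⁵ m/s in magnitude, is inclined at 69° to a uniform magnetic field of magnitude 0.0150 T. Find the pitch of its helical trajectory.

v∥ = v cosθ = 3.79×10⁵·cos69° ≈ 1.358×10⁵ m/s.
T = 2πm/(|q|B) = 2π(3.49×10⁻²⁶)/((1.602×10⁻¹⁹)(0.0150)) ≈ 9.125×10⁻⁵ s.
pitch = v∥ T = (1.358×10⁵)(9.125×10⁻⁵) ≈ 12.4 m.

p ≈ 12.4 m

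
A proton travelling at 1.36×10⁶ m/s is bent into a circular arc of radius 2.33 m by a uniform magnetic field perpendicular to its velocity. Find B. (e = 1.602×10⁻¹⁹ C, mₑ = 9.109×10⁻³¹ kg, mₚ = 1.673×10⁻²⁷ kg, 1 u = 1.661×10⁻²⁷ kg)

From |q|vB = mv²/r, B = mv/(|q|r).
B = (1.673×10⁻²⁷)(1.36×10⁶)/((1.602×10⁻¹⁹)(2.33)) ≈ 6.10×10⁻³ T.

B ≈ 6.10×10⁻³ T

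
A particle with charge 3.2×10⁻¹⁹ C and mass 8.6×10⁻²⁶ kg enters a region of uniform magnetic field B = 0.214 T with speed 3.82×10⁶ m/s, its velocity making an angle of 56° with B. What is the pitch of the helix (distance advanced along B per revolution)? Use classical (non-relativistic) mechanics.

p ≈ 16.9 m

v∥ = v cosθ = 3.82×10⁶·cos56° ≈ 2.136×10⁶ m/s.
T = 2πm/(|q|B) = 2π(8.6×10⁻²⁶)/((3.2×10⁻¹⁹)(0.214)) ≈ 7.891×10⁻⁶ s.
pitch = v∥ T = (2.136×10⁶)(7.891×10⁻⁶) ≈ 16.9 m.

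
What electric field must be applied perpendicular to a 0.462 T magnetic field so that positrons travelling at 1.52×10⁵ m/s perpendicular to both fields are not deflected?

E = 7.02×10⁴ V/m

For straight-line motion qE = qvB, so E = vB.
E = 1.52×10⁵ × 0.462 = 7.02×10⁴ V/m.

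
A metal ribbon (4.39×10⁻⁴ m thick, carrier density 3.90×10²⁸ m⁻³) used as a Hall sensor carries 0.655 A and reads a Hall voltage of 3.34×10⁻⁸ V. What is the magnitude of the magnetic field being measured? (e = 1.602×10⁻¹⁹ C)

B ≈ 0.140 T

From V_H = IB/(n e t), B = V_H n e t / I.
B = (3.34×10⁻⁸)(3.90×10²⁸)(1.602×10⁻¹⁹)(4.39×10⁻⁴)/0.655 ≈ 0.140 T.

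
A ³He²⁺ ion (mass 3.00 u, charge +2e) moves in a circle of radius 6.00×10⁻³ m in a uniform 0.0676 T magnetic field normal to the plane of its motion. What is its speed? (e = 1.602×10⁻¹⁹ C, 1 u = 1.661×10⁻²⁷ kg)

From |q|vB = mv²/r, v = |q|Br/m.
v = (3.204×10⁻¹⁹)(0.0676)(6.00×10⁻³)/4.983×10⁻²⁷ ≈ 2.61×10⁴ m/s.

v ≈ 2.61×10⁴ m/s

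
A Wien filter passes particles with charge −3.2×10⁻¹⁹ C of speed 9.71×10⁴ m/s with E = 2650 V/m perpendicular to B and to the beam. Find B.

Balance of forces in the selector: qE = qvB ⇒ B = E/v.
B = 2650/9.71×10⁴ = 0.0273 T.

B = 0.0273 T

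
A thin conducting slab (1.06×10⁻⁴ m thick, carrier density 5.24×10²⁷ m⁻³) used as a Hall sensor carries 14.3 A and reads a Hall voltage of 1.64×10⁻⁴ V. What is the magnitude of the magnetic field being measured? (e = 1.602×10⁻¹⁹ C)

From V_H = IB/(n e t), B = V_H n e t / I.
B = (1.64×10⁻⁴)(5.24×10²⁷)(1.602×10⁻¹⁹)(1.06×10⁻⁴)/14.3 ≈ 1.02 T.

B ≈ 1.02 T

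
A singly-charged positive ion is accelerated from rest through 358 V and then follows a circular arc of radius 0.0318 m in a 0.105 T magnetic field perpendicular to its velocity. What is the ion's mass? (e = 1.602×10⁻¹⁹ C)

Combine |q|V = ½mv² and r = mv/(|q|B): eliminate v to get m = qB²r²/(2V).
m = (1.602×10⁻¹⁹)(0.105)²(0.0318)²/(2·358) ≈ 2.49×10⁻²⁷ kg.

m ≈ 2.49×10⁻²⁷ kg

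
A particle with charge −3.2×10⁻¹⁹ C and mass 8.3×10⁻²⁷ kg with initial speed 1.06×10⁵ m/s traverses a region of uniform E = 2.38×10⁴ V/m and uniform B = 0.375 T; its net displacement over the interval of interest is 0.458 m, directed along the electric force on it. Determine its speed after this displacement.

B does no work; ΔKE = |q|E d.
½mv_f² = ½mv₀² + |q|Ed = ½(8.3×10⁻²⁷)(1.06×10⁵)² + (3.2×10⁻¹⁹)(2.38×10⁴)(0.458) ≈ 4.663×10⁻¹⁷ J + 3.488×10⁻¹⁵ J ≈ 3.535×10⁻¹⁵ J.
v_f = √(2·3.535×10⁻¹⁵/8.3×10⁻²⁷) ≈ 9.23×10⁵ m/s.

v_f ≈ 9.23×10⁵ m/s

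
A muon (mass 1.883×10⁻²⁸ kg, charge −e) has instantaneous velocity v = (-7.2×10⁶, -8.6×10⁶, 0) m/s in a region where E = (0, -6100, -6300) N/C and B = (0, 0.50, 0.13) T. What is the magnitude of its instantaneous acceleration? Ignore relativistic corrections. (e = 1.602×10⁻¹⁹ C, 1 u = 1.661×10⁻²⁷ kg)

v×B = (-1.12×10⁶, 9.36×10⁵, -3.60×10⁶) N/C.
E + v×B = (-1.12×10⁶, 9.30×10⁵, -3.61×10⁶) N/C.
F = q(E + v×B) = (−1.602×10⁻¹⁹ C)·(-1.12×10⁶, 9.30×10⁵, -3.61×10⁶) = (1.79×10⁻¹³, -1.49×10⁻¹³, 5.78×10⁻¹³) N.
|a| = |F|/m = 6.229×10⁻¹³/1.883×10⁻²⁸ ≈ 3.31×10¹⁵ m/s².

|a| ≈ 3.31×10¹⁵ m/s²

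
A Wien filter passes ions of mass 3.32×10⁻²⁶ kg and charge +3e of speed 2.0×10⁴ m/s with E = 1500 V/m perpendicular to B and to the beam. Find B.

Balance of forces in the selector: qE = qvB ⇒ B = E/v.
B = 1500/2.0×10⁴ = 0.075 T.

B = 0.075 T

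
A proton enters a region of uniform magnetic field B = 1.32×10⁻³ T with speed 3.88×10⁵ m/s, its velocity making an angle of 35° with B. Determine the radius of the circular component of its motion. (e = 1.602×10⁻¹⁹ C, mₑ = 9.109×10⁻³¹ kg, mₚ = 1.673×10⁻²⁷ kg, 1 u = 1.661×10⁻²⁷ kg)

r ≈ 1.76 m

v⊥ = v sinθ = 3.88×10⁵·sin35° ≈ 2.225×10⁵ m/s.
r = m v⊥/(|q|B) = (1.673×10⁻²⁷)(2.225×10⁵)/((1.602×10⁻¹⁹)(1.32×10⁻³)) ≈ 1.76 m.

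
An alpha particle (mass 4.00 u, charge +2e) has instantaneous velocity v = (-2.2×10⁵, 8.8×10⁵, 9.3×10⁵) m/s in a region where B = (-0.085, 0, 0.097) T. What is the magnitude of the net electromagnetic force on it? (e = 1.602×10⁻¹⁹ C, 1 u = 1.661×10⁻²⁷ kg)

v×B = (8.54×10⁴, -5.77×10⁴, 7.48×10⁴) N/C.
F = q v×B = (3.204×10⁻¹⁹ C)·(8.54×10⁴, -5.77×10⁴, 7.48×10⁴) = (2.73×10⁻¹⁴, -1.85×10⁻¹⁴, 2.40×10⁻¹⁴) N.
|F| = 4.08×10⁻¹⁴ N.

|F| ≈ 4.08×10⁻¹⁴ N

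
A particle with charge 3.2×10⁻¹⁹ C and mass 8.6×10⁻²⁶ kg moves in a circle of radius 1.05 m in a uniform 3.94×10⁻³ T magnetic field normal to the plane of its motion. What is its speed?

v ≈ 1.54×10⁴ m/s

From |q|vB = mv²/r, v = |q|Br/m.
v = (3.2×10⁻¹⁹)(3.94×10⁻³)(1.05)/8.6×10⁻²⁶ ≈ 1.54×10⁴ m/s.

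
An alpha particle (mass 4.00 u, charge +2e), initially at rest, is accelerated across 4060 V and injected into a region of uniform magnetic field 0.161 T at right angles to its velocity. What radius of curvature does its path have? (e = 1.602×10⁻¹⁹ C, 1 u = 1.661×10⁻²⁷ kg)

r ≈ 0.0806 m

Acceleration: |q|V = ½mv² ⇒ v = √(2|q|V/m) = √(2·3.204×10⁻¹⁹·4060/6.644×10⁻²⁷) ≈ 6.258×10⁵ m/s.
In the field: r = mv/(|q|B) = (6.644×10⁻²⁷)(6.258×10⁵)/((3.204×10⁻¹⁹)(0.161)) ≈ 0.0806 m.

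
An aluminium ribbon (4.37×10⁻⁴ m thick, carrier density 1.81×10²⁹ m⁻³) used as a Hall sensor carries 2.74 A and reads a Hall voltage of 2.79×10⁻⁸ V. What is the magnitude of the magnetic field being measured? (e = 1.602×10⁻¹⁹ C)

From V_H = IB/(n e t), B = V_H n e t / I.
B = (2.79×10⁻⁸)(1.81×10²⁹)(1.602×10⁻¹⁹)(4.37×10⁻⁴)/2.74 ≈ 0.129 T.

B ≈ 0.129 T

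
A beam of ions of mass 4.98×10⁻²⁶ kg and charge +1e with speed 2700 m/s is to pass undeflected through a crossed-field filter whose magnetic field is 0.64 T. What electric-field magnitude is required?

E = 1700 V/m

For straight-line motion qE = qvB, so E = vB.
E = 2700 × 0.64 = 1700 V/m.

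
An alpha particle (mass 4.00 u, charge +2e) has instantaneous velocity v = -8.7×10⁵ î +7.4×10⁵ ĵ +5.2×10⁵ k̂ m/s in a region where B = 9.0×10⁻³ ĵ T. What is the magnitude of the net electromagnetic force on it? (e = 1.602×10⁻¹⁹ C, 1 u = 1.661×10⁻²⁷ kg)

v×B = (-4680, 0, -7830) N/C.
F = q v×B = (3.204×10⁻¹⁹ C)·(-4680, 0, -7830) = (-1.50×10⁻¹⁵, 0, -2.51×10⁻¹⁵) N.
|F| = 2.92×10⁻¹⁵ N.

|F| ≈ 2.92×10⁻¹⁵ N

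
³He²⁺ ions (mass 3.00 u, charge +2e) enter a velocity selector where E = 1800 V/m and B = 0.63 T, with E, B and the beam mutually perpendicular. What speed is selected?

v = 2900 m/s

For undeflected motion the electric and magnetic forces balance: qE = qvB.
v = E/B = 1800/0.63 = 2900 m/s.
The result is independent of the particle's charge and mass.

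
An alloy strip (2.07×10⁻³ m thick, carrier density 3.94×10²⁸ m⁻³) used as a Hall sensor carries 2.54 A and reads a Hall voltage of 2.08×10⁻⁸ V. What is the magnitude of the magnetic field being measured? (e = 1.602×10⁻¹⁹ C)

From V_H = IB/(n e t), B = V_H n e t / I.
B = (2.08×10⁻⁸)(3.94×10²⁸)(1.602×10⁻¹⁹)(2.07×10⁻³)/2.54 ≈ 0.107 T.

B ≈ 0.107 T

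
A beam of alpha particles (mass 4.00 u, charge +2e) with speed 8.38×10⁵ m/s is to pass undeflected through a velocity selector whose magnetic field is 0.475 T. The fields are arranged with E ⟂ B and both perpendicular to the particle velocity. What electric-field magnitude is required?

E = 3.98×10⁵ V/m

For straight-line motion qE = qvB, so E = vB.
E = 8.38×10⁵ × 0.475 = 3.98×10⁵ V/m.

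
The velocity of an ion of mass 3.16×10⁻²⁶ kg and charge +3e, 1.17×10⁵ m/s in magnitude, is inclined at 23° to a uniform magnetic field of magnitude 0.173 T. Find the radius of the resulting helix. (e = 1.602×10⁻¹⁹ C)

r ≈ 0.0174 m

v⊥ = v sinθ = 1.17×10⁵·sin23° ≈ 4.572×10⁴ m/s.
r = m v⊥/(|q|B) = (3.16×10⁻²⁶)(4.572×10⁴)/((4.806×10⁻¹⁹)(0.173)) ≈ 0.0174 m.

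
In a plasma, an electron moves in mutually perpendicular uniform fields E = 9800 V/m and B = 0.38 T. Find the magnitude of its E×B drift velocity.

v_d ≈ 2.6×10⁴ m/s

In crossed fields the guiding centre drifts at v_d = |E×B|/B² = E/B, independent of charge and mass.
v_d = 9800/0.38 = 2.6×10⁴ m/s.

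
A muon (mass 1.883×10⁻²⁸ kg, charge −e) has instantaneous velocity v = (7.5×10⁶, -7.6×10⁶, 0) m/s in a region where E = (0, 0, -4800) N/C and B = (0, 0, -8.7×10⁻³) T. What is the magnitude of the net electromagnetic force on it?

|F| ≈ 1.49×10⁻¹⁴ N

v×B = (6.61×10⁴, 6.52×10⁴, 0) N/C.
E + v×B = (6.61×10⁴, 6.52×10⁴, -4800) N/C.
F = q(E + v×B) = (−1.602×10⁻¹⁹ C)·(6.61×10⁴, 6.52×10⁴, -4800) = (-1.06×10⁻¹⁴, -1.05×10⁻¹⁴, 7.69×10⁻¹⁶) N.
|F| = 1.49×10⁻¹⁴ N.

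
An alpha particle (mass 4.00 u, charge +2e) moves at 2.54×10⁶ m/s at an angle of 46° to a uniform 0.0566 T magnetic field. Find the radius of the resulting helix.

v⊥ = v sinθ = 2.54×10⁶·sin46° ≈ 1.827×10⁶ m/s.
r = m v⊥/(|q|B) = (6.644×10⁻²⁷)(1.827×10⁶)/((3.204×10⁻¹⁹)(0.0566)) ≈ 0.669 m.

r ≈ 0.669 m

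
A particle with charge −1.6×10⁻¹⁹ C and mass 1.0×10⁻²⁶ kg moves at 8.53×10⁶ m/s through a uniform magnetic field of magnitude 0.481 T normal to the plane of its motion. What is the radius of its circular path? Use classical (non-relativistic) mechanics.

The magnetic force provides the centripetal force: |q|vB = mv²/r.
r = mv/(|q|B) = (1.0×10⁻²⁶)(8.53×10⁶)/((1.6×10⁻¹⁹)(0.481)) ≈ 1.11 m.

r ≈ 1.11 m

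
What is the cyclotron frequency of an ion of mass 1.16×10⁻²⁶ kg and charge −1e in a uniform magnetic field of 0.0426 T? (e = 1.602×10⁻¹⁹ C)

f ≈ 9.36×10⁴ Hz

f = |q|B/(2πm).
f = (1.602×10⁻¹⁹)(0.0426)/(2π·1.16×10⁻²⁶) ≈ 9.36×10⁴ Hz.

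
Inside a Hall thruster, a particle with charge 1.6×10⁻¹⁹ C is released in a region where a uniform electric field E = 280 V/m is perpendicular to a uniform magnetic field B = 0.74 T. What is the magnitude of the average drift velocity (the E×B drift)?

v_d ≈ 380 m/s

The E×B drift speed is v_d = E/B.
v_d = 280/0.74 = 380 m/s.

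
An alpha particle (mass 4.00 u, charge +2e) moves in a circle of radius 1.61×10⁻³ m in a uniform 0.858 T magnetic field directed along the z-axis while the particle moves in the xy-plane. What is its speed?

v ≈ 6.66×10⁴ m/s

From |q|vB = mv²/r, v = |q|Br/m.
v = (3.204×10⁻¹⁹)(0.858)(1.61×10⁻³)/6.644×10⁻²⁷ ≈ 6.66×10⁴ m/s.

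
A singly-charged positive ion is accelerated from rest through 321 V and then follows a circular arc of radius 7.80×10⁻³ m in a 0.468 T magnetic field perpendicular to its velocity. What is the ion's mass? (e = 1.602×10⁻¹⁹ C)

m ≈ 3.33×10⁻²⁷ kg

Combine |q|V = ½mv² and r = mv/(|q|B): eliminate v to get m = qB²r²/(2V).
m = (1.602×10⁻¹⁹)(0.468)²(7.80×10⁻³)²/(2·321) ≈ 3.33×10⁻²⁷ kg.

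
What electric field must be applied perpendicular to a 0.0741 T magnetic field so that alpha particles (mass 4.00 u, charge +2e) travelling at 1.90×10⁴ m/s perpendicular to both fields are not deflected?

E = 1410 V/m

For straight-line motion qE = qvB, so E = vB.
E = 1.90×10⁴ × 0.0741 = 1410 V/m.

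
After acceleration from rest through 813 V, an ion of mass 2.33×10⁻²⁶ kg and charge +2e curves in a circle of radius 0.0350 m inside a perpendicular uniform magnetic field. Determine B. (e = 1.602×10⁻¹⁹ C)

B ≈ 0.311 T

v = √(2|q|V/m) = √(2·3.204×10⁻¹⁹·813/2.33×10⁻²⁶) ≈ 1.495×10⁵ m/s.
B = mv/(|q|r) = (2.33×10⁻²⁶)(1.495×10⁵)/((3.204×10⁻¹⁹)(0.0350)) ≈ 0.311 T.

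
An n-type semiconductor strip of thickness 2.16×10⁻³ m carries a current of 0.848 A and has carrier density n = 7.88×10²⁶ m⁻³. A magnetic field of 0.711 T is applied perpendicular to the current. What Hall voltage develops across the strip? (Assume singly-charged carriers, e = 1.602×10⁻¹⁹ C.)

V_H ≈ 2.21×10⁻⁶ V

V_H = IB/(n e t).
V_H = (0.848)(0.711)/((7.88×10²⁶)(1.602×10⁻¹⁹)(2.16×10⁻³)) ≈ 2.21×10⁻⁶ V.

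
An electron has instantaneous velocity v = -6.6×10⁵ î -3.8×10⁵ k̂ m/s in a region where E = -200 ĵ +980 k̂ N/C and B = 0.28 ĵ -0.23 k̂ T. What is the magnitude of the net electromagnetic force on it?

v×B = (1.06×10⁵, -1.52×10⁵, -1.85×10⁵) N/C.
E + v×B = (1.06×10⁵, -1.52×10⁵, -1.84×10⁵) N/C.
F = q(E + v×B) = (−1.602×10⁻¹⁹ C)·(1.06×10⁵, -1.52×10⁵, -1.84×10⁵) = (-1.70×10⁻¹⁴, 2.44×10⁻¹⁴, 2.94×10⁻¹⁴) N.
|F| = 4.18×10⁻¹⁴ N.

|F| ≈ 4.18×10⁻¹⁴ N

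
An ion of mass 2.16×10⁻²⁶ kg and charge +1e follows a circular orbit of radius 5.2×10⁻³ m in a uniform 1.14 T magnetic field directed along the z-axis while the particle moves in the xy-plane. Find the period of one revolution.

T ≈ 7.43×10⁻⁷ s

The cyclotron period depends only on m, q, B: T = 2πm/(|q|B).
T = 2π(2.16×10⁻²⁶)/((1.602×10⁻¹⁹)(1.14)) ≈ 7.43×10⁻⁷ s.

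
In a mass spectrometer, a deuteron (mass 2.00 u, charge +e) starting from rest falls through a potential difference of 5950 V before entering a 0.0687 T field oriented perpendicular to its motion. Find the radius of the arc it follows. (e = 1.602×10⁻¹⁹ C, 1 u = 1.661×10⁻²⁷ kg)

r ≈ 0.229 m

Acceleration: |q|V = ½mv² ⇒ v = √(2|q|V/m) = √(2·1.602×10⁻¹⁹·5950/3.322×10⁻²⁷) ≈ 7.575×10⁵ m/s.
In the field: r = mv/(|q|B) = (3.322×10⁻²⁷)(7.575×10⁵)/((1.602×10⁻¹⁹)(0.0687)) ≈ 0.229 m.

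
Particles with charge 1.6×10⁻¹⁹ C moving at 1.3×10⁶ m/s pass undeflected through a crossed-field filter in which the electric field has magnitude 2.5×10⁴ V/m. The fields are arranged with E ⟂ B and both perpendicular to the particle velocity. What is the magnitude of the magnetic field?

Balance of forces in the selector: qE = qvB ⇒ B = E/v.
B = 2.5×10⁴/1.3×10⁶ = 0.019 T.

B = 0.019 T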